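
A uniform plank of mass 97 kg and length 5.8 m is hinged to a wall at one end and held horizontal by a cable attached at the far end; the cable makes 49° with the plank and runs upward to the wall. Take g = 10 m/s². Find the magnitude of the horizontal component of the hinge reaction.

Take torques about the hinge: T sin 49° · 5.8 = 97×10×2.9 = 2813 N·m.
So T = 2813 / (0.7547 × 5.8) = 642.63 N.
ΣF_x = 0: H_x = T cos 49° = 421.6 N.

H_x ≈ 422 N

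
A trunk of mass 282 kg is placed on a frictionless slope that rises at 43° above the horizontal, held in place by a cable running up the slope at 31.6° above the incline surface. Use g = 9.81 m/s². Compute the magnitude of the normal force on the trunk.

N ≈ 863 N

Take axes along and perpendicular to the incline. Weight components: W sin 43° = 1887 N down-slope, W cos 43° = 2023 N into the surface.
Along incline: T cos 31.6° = W sin 43° → T = 2215 N.
Perpendicular: N = W cos 43° − T sin 31.6° = 862.5 N.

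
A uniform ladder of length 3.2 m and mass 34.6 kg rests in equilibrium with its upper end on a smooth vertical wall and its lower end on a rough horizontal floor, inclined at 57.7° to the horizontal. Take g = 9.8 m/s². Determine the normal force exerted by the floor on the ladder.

ΣF_y = 0: N_floor = 34.6×9.8 = 339.08 N.

N_floor ≈ 339 N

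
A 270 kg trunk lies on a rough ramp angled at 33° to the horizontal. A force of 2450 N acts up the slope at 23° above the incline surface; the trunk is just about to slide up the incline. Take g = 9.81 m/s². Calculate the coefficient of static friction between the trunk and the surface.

On the verge of sliding up the incline, friction is at its maximum μN and acts down the slope.
Perpendicular to incline: N = W cos 33° − P sin 23° = 2221 − 957.3 = 1264 N.
Along incline: P cos 23° − μN = W sin 33° → μ = −(W sin 33° − P cos 23°) / N = 0.6429.

μ ≈ 0.643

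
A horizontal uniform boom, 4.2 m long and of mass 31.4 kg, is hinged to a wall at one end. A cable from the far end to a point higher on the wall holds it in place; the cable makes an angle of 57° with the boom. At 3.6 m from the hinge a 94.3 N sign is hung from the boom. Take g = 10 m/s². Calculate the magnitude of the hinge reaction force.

|H| ≈ 230 N

Take torques about the hinge: T sin 57° · 4.2 = 31.4×10×2.1 + 94.3×3.6 = 998.88 N·m.
So T = 998.88 / (0.8387 × 4.2) = 283.58 N.
ΣF_x = 0: H_x = T cos 57° = 154.45 N.
ΣF_y = 0: H_y = (31.4×10 + 94.3) − T sin 57° = 408.3 − 237.83 = 170.47 N.
|H| = √(H_x² + H_y²) = √((154.45)² + (170.47)²) = 230.03 N.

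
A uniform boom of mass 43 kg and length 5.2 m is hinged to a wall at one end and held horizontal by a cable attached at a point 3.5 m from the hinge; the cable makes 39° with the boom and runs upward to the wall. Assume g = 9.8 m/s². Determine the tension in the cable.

T ≈ 497 N

Take torques about the hinge: T sin 39° · 3.5 = 43×9.8×2.6 = 1095.6 N·m.
So T = 1095.6 / (0.6293 × 3.5) = 497.43 N.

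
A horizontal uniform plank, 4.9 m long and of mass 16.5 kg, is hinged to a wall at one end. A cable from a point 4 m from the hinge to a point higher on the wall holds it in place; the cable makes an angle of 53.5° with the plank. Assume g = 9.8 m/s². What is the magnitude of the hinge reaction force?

Take torques about the hinge: T sin 53.5° · 4 = 16.5×9.8×2.45 = 396.17 N·m.
So T = 396.17 / (0.8039 × 4) = 123.21 N.
ΣF_x = 0: H_x = T cos 53.5° = 73.287 N.
ΣF_y = 0: H_y = (16.5×9.8) − T sin 53.5° = 161.7 − 99.041 = 62.659 N.
|H| = √(H_x² + H_y²) = √((73.287)² + (62.659)²) = 96.421 N.

|H| ≈ 96.4 N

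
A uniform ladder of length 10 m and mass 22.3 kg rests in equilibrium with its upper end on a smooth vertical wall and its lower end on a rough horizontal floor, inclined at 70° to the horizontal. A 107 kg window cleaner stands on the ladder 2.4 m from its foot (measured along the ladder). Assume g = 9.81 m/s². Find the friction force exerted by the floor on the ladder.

f ≈ 132 N

Torques about the foot: N_wall · 10 sin 70° = 22.3×9.81×5 cos 70° + 107×9.81×2.4 cos 70° → N_wall = 131.5 N.
ΣF_x = 0: f_floor = N_wall = 131.5 N.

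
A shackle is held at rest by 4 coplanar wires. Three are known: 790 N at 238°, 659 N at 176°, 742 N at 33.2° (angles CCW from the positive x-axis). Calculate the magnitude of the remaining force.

F ≈ 505 N

Sum the known components: ΣF_x = -455.2 N, ΣF_y = -217.7 N.
For equilibrium the remaining force must supply (−ΣF_x, −ΣF_y) = (455.2, 217.7) N.
Magnitude = √((455.2)² + (217.7)²) = 504.5 N; direction = atan2(217.7, 455.2) = 25.6°.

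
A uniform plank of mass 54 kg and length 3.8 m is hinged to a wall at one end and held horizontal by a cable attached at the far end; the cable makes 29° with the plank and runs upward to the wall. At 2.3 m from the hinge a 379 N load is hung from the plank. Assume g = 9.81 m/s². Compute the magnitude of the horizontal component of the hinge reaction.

H_x ≈ 892 N

Take torques about the hinge: T sin 29° · 3.8 = 54×9.81×1.9 + 379×2.3 = 1878.2 N·m.
So T = 1878.2 / (0.4848 × 3.8) = 1019.5 N.
ΣF_x = 0: H_x = T cos 29° = 891.68 N.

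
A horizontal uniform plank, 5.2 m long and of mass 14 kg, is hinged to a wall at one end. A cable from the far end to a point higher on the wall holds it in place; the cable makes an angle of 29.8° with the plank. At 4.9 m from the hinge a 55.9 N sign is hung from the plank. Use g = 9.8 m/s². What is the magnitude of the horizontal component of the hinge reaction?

Take torques about the hinge: T sin 29.8° · 5.2 = 14×9.8×2.6 + 55.9×4.9 = 630.63 N·m.
So T = 630.63 / (0.4970 × 5.2) = 244.03 N.
ΣF_x = 0: H_x = T cos 29.8° = 211.76 N.

H_x ≈ 212 N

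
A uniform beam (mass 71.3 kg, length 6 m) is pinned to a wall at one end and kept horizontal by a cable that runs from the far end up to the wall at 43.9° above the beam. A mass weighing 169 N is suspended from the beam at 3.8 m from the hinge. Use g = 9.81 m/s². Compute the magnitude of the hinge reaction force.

Take torques about the hinge: T sin 43.9° · 6 = 71.3×9.81×3 + 169×3.8 = 2740.6 N·m.
So T = 2740.6 / (0.6934 × 6) = 658.72 N.
ΣF_x = 0: H_x = T cos 43.9° = 474.64 N.
ΣF_y = 0: H_y = (71.3×9.81 + 169) − T sin 43.9° = 868.45 − 456.76 = 411.69 N.
|H| = √(H_x² + H_y²) = √((474.64)² + (411.69)²) = 628.31 N.

|H| ≈ 628 N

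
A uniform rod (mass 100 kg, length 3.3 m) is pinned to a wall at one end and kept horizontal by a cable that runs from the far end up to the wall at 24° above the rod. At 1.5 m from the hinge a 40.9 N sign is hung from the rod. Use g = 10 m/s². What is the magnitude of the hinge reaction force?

|H| ≈ 1280 N

Take torques about the hinge: T sin 24° · 3.3 = 100×10×1.65 + 40.9×1.5 = 1711.3 N·m.
So T = 1711.3 / (0.4067 × 3.3) = 1275 N.
ΣF_x = 0: H_x = T cos 24° = 1164.8 N.
ΣF_y = 0: H_y = (100×10 + 40.9) − T sin 24° = 1040.9 − 518.59 = 522.31 N.
|H| = √(H_x² + H_y²) = √((1164.8)² + (522.31)²) = 1276.5 N.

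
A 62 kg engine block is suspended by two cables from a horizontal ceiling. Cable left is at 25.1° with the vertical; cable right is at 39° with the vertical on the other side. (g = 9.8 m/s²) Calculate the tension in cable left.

T_left ≈ 425 N

Angles from the horizontal: cable left is 90° − 25.1° = 64.9°, cable right is 90° − 39° = 51°.
Weight W = 62 × 9.8 = 607.6 N acts straight down.
Horizontal: T_left cos 64.9° = T_right cos 51°  →  T_right = 0.6741 T_left.
Vertical: T_left sin 64.9° + T_right sin 51° = 607.6.
Substituting the horizontal relation into the vertical equation gives 1.429 T_left = 607.6, so T_left = 425.1 N.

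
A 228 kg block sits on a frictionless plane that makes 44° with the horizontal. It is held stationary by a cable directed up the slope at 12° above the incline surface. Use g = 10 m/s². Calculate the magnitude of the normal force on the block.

N ≈ 1300 N

Take axes along and perpendicular to the incline. Weight components: W sin 44° = 1584 N down-slope, W cos 44° = 1640 N into the surface.
Along incline: T cos 12° = W sin 44° → T = 1619 N.
Perpendicular: N = W cos 44° − T sin 12° = 1303 N.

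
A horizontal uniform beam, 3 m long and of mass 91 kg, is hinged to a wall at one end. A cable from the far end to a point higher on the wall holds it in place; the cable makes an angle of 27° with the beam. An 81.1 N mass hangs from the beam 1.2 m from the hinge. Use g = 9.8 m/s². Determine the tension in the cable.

T ≈ 1050 N

Take torques about the hinge: T sin 27° · 3 = 91×9.8×1.5 + 81.1×1.2 = 1435 N·m.
So T = 1435 / (0.4540 × 3) = 1053.6 N.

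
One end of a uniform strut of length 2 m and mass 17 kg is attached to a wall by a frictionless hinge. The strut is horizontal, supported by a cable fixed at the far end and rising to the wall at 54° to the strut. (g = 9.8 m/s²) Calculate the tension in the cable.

T ≈ 103 N

Take torques about the hinge: T sin 54° · 2 = 17×9.8×1 = 166.6 N·m.
So T = 166.6 / (0.8090 × 2) = 102.96 N.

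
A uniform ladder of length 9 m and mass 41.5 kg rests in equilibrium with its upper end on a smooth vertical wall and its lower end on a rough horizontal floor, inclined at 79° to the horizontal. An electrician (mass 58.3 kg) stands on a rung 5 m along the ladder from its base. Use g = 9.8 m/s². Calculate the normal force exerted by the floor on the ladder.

N_floor ≈ 978 N

ΣF_y = 0: N_floor = 41.5×9.8 + 58.3×9.8 = 978.04 N.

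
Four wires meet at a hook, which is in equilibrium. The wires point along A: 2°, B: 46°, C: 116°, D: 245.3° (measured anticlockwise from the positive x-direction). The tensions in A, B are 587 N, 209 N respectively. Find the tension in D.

T_D ≈ 947 N

Resolve: ΣF_x = 587 cos 2° + 209 cos 46° + T_C cos 116° + T_D cos 245.3° = 0.
        ΣF_y = 587 sin 2° + 209 sin 46° + T_C sin 116° + T_D sin 245.3° = 0.
The known terms sum to (731.8, 170.8) N, so -0.4384 T_C − 0.4179 T_D = -731.8 and 0.8988 T_C − 0.9085 T_D = -170.8.
Solving simultaneously: T_C = 766.9 N, T_D = 946.8 N.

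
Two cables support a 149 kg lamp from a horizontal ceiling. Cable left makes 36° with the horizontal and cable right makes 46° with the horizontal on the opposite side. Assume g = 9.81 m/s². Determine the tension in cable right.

T_right ≈ 1190 N

Weight W = 149 × 9.81 = 1462 N acts straight down.
Horizontal: T_left cos 36° = T_right cos 46°  →  T_left = 0.8586 T_right.
Vertical: T_left sin 36° + T_right sin 46° = 1462.
Substituting the horizontal relation into the vertical equation gives 1.224 T_right = 1462, so T_right = 1194 N.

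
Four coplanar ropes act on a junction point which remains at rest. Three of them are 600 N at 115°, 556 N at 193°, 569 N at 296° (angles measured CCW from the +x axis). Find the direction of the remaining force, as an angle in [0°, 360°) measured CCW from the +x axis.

Sum the known components: ΣF_x = -545.9 N, ΣF_y = -92.7 N.
For equilibrium the remaining force must supply (−ΣF_x, −ΣF_y) = (545.9, 92.7) N.
Magnitude = √((545.9)² + (92.7)²) = 553.7 N; direction = atan2(92.7, 545.9) = 9.6°.

θ ≈ 9.64°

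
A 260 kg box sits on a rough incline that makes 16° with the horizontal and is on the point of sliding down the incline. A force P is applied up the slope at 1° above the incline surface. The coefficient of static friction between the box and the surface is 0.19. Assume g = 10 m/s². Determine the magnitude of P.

P ≈ 243 N

On the verge of sliding down the incline, friction equals μN and acts up the slope.
Perpendicular: N + P sin 1° = W cos 16° = 2499 N.
Along incline: P cos 1° + μN = W sin 16° with W sin 16° = 716.7 N.
Solving the pair for P and N: P = 242.6 N, N = 2495 N (and f = μN = 474.1 N).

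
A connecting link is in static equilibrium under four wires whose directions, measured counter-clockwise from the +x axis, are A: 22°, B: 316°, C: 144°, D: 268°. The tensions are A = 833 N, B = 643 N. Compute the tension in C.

Resolve: ΣF_x = 833 cos 22° + 643 cos 316° + T_C cos 144° + T_D cos 268° = 0.
        ΣF_y = 833 sin 22° + 643 sin 316° + T_C sin 144° + T_D sin 268° = 0.
The known terms sum to (1235, -134.6) N, so -0.8090 T_C − 0.0349 T_D = -1235 and 0.5878 T_C − 0.9994 T_D = 134.6.
Solving simultaneously: T_C = 1494 N, T_D = 744.2 N.

T_C ≈ 1490 N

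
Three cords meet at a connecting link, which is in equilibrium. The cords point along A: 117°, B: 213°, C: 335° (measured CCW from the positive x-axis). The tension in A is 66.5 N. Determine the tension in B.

T_B ≈ 48.3 N

Resolve: ΣF_x = 66.5 cos 117° + T_B cos 213° + T_C cos 335° = 0.
        ΣF_y = 66.5 sin 117° + T_B sin 213° + T_C sin 335° = 0.
The known terms sum to (-30.19, 59.25) N, so -0.8387 T_B + 0.9063 T_C = 30.19 and -0.5446 T_B − 0.4226 T_C = -59.25.
Solving simultaneously: T_B = 48.28 N, T_C = 77.99 N.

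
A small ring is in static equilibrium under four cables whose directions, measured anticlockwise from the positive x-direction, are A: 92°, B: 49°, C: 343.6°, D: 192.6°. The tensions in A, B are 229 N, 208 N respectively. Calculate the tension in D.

T_D ≈ 838 N

Resolve: ΣF_x = 229 cos 92° + 208 cos 49° + T_C cos 343.6° + T_D cos 192.6° = 0.
        ΣF_y = 229 sin 92° + 208 sin 49° + T_C sin 343.6° + T_D sin 192.6° = 0.
The known terms sum to (128.5, 385.8) N, so 0.9593 T_C − 0.9759 T_D = -128.5 and -0.2823 T_C − 0.2181 T_D = -385.8.
Solving simultaneously: T_C = 718.9 N, T_D = 838.3 N.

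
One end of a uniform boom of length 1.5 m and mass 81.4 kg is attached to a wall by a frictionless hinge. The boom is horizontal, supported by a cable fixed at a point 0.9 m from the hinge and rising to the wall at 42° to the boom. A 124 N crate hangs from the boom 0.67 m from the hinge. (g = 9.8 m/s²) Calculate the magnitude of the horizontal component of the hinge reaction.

Take torques about the hinge: T sin 42° · 0.9 = 81.4×9.8×0.75 + 124×0.67 = 681.37 N·m.
So T = 681.37 / (0.6691 × 0.9) = 1131.4 N.
ΣF_x = 0: H_x = T cos 42° = 840.82 N.

H_x ≈ 841 N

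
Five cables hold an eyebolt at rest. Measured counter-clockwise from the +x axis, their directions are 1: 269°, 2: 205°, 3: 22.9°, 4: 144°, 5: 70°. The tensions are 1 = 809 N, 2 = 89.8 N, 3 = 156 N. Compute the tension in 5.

T_5 ≈ 632 N

Resolve: ΣF_x = 809 cos 269° + 89.8 cos 205° + 156 cos 22.9° + T_4 cos 144° + T_5 cos 70° = 0.
        ΣF_y = 809 sin 269° + 89.8 sin 205° + 156 sin 22.9° + T_4 sin 144° + T_5 sin 70° = 0.
The known terms sum to (48.2, -786.1) N, so -0.8090 T_4 + 0.3420 T_5 = -48.2 and 0.5878 T_4 + 0.9397 T_5 = 786.1.
Solving simultaneously: T_4 = 326.8 N, T_5 = 632.1 N.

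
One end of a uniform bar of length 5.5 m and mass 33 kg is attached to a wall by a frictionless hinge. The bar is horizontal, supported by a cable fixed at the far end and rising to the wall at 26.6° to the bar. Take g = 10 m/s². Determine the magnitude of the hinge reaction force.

|H| ≈ 369 N

Take torques about the hinge: T sin 26.6° · 5.5 = 33×10×2.75 = 907.5 N·m.
So T = 907.5 / (0.4478 × 5.5) = 368.5 N.
ΣF_x = 0: H_x = T cos 26.6° = 329.5 N.
ΣF_y = 0: H_y = (33×10) − T sin 26.6° = 330 − 165 = 165 N.
|H| = √(H_x² + H_y²) = √((329.5)² + (165)²) = 368.5 N.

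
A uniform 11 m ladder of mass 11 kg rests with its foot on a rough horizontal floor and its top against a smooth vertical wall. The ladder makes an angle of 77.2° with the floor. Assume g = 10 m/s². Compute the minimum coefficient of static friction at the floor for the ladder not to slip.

μ_min ≈ 0.114

ΣF_y = 0: N_floor = 11×10 = 110 N.
Torques about the foot: N_wall · 11 sin 77.2° = 11×10×5.5 cos 77.2° → N_wall = 12.496 N.
ΣF_x = 0: f_floor = N_wall = 12.496 N.
μ_min = f_floor / N_floor = 12.496 / 110 = 0.1136.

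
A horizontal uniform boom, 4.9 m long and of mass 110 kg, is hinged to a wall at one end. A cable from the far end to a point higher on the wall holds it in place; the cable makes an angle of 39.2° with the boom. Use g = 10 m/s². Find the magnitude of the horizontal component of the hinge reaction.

H_x ≈ 674 N

Take torques about the hinge: T sin 39.2° · 4.9 = 110×10×2.45 = 2695 N·m.
So T = 2695 / (0.6320 × 4.9) = 870.21 N.
ΣF_x = 0: H_x = T cos 39.2° = 674.37 N.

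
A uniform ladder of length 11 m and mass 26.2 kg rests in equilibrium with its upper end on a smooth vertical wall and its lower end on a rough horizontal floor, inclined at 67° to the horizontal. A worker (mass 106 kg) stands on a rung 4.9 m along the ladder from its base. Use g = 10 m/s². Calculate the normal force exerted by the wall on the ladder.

N_wall ≈ 256 N

Torques about the foot: N_wall · 11 sin 67° = 26.2×10×5.5 cos 67° + 106×10×4.9 cos 67° → N_wall = 256.04 N.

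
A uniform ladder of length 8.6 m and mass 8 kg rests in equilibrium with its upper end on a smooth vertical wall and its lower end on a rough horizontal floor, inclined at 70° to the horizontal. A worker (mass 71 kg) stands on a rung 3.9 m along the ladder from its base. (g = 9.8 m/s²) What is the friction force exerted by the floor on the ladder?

Torques about the foot: N_wall · 8.6 sin 70° = 8×9.8×4.3 cos 70° + 71×9.8×3.9 cos 70° → N_wall = 129.11 N.
ΣF_x = 0: f_floor = N_wall = 129.11 N.

f ≈ 129 N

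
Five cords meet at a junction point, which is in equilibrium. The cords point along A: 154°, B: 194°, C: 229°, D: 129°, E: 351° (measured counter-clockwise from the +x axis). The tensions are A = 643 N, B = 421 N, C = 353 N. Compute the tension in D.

T_D ≈ 412 N

Resolve: ΣF_x = 643 cos 154° + 421 cos 194° + 353 cos 229° + T_D cos 129° + T_E cos 351° = 0.
        ΣF_y = 643 sin 154° + 421 sin 194° + 353 sin 229° + T_D sin 129° + T_E sin 351° = 0.
The known terms sum to (-1218, -86.39) N, so -0.6293 T_D + 0.9877 T_E = 1218 and 0.7771 T_D − 0.1564 T_E = 86.39.
Solving simultaneously: T_D = 412.3 N, T_E = 1496 N.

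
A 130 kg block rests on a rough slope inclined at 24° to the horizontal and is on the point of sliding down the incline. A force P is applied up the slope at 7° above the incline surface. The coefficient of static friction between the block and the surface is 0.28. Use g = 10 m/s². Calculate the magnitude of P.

On the verge of sliding down the incline, friction equals μN and acts up the slope.
Perpendicular: N + P sin 7° = W cos 24° = 1188 N.
Along incline: P cos 7° + μN = W sin 24° with W sin 24° = 528.8 N.
Solving the pair for P and N: P = 204.7 N, N = 1163 N (and f = μN = 325.5 N).

P ≈ 205 N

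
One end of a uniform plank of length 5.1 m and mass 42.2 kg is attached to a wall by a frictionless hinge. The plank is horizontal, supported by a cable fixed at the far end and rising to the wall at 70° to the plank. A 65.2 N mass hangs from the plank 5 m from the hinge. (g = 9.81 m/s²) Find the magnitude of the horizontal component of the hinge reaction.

Take torques about the hinge: T sin 70° · 5.1 = 42.2×9.81×2.55 + 65.2×5 = 1381.7 N·m.
So T = 1381.7 / (0.9397 × 5.1) = 288.3 N.
ΣF_x = 0: H_x = T cos 70° = 98.604 N.

H_x ≈ 98.6 N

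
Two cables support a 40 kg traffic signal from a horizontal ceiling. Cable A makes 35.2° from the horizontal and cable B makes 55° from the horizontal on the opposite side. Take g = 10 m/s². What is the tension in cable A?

Weight W = 40 × 10 = 400 N acts straight down.
Horizontal: T_A cos 35.2° = T_B cos 55°  →  T_B = 1.425 T_A.
Vertical: T_A sin 35.2° + T_B sin 55° = 400.
Substituting the horizontal relation into the vertical equation gives 1.743 T_A = 400, so T_A = 229.4 N.

T_A ≈ 229 N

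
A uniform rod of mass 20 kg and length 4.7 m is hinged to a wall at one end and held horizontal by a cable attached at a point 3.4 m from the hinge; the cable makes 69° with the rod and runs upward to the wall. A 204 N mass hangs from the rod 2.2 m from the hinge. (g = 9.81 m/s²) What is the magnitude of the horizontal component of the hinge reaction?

Take torques about the hinge: T sin 69° · 3.4 = 20×9.81×2.35 + 204×2.2 = 909.87 N·m.
So T = 909.87 / (0.9336 × 3.4) = 286.65 N.
ΣF_x = 0: H_x = T cos 69° = 102.73 N.

H_x ≈ 103 N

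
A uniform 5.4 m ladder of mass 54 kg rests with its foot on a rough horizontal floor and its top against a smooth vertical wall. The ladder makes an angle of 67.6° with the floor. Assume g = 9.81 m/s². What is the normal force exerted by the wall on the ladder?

Torques about the foot: N_wall · 5.4 sin 67.6° = 54×9.81×2.7 cos 67.6° → N_wall = 109.17 N.

N_wall ≈ 109 N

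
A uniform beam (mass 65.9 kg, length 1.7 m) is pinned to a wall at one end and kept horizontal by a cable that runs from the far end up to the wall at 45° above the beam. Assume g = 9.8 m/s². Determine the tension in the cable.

Take torques about the hinge: T sin 45° · 1.7 = 65.9×9.8×0.85 = 548.95 N·m.
So T = 548.95 / (0.7071 × 1.7) = 456.66 N.

T ≈ 457 N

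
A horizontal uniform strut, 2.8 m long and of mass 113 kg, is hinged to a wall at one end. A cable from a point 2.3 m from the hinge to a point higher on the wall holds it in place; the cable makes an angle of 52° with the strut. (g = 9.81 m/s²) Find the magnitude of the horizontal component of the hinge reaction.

H_x ≈ 527 N

Take torques about the hinge: T sin 52° · 2.3 = 113×9.81×1.4 = 1551.9 N·m.
So T = 1551.9 / (0.7880 × 2.3) = 856.28 N.
ΣF_x = 0: H_x = T cos 52° = 527.18 N.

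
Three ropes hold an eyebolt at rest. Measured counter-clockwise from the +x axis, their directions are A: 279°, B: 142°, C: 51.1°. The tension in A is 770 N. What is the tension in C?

T_C ≈ 525 N

Resolve: ΣF_x = 770 cos 279° + T_B cos 142° + T_C cos 51.1° = 0.
        ΣF_y = 770 sin 279° + T_B sin 142° + T_C sin 51.1° = 0.
The known terms sum to (120.5, -760.5) N, so -0.7880 T_B + 0.6280 T_C = -120.5 and 0.6157 T_B + 0.7782 T_C = 760.5.
Solving simultaneously: T_B = 571.4 N, T_C = 525.2 N.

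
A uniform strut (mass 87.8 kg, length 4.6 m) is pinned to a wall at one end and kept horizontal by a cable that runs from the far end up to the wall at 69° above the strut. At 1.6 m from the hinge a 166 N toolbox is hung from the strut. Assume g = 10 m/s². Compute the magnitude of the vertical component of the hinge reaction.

Take torques about the hinge: T sin 69° · 4.6 = 87.8×10×2.3 + 166×1.6 = 2285 N·m.
So T = 2285 / (0.9336 × 4.6) = 532.08 N.
ΣF_y = 0: H_y = (87.8×10 + 166) − T sin 69° = 1044 − 496.74 = 547.26 N.

|H_y| ≈ 547 N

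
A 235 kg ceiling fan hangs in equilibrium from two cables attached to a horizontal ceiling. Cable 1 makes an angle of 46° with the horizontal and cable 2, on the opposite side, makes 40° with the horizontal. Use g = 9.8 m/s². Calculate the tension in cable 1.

T_1 ≈ 1770 N

Weight W = 235 × 9.8 = 2303 N acts straight down.
Horizontal: T_1 cos 46° = T_2 cos 40°  →  T_2 = 0.9068 T_1.
Vertical: T_1 sin 46° + T_2 sin 40° = 2303.
Substituting the horizontal relation into the vertical equation gives 1.302 T_1 = 2303, so T_1 = 1769 N.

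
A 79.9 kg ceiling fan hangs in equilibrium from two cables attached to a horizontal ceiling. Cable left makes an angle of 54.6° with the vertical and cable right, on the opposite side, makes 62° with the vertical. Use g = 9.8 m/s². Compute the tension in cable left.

Angles from the horizontal: cable left is 90° − 54.6° = 35.4°, cable right is 90° − 62° = 28°.
Weight W = 79.9 × 9.8 = 783 N acts straight down.
Horizontal: T_left cos 35.4° = T_right cos 28°  →  T_right = 0.9232 T_left.
Vertical: T_left sin 35.4° + T_right sin 28° = 783.
Substituting the horizontal relation into the vertical equation gives 1.013 T_left = 783, so T_left = 773.2 N.

T_left ≈ 773 N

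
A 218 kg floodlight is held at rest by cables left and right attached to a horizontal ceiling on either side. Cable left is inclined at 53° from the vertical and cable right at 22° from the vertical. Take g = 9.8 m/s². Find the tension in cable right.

Angles from the horizontal: cable left is 90° − 53° = 37°, cable right is 90° − 22° = 68°.
Weight W = 218 × 9.8 = 2136 N acts straight down.
Horizontal: T_left cos 37° = T_right cos 68°  →  T_left = 0.4691 T_right.
Vertical: T_left sin 37° + T_right sin 68° = 2136.
Substituting the horizontal relation into the vertical equation gives 1.209 T_right = 2136, so T_right = 1766 N.

T_right ≈ 1770 N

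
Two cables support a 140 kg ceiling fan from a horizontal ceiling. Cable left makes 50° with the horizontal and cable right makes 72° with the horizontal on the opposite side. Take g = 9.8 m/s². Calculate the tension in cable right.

T_right ≈ 1040 N

Weight W = 140 × 9.8 = 1372 N acts straight down.
Horizontal: T_left cos 50° = T_right cos 72°  →  T_left = 0.4807 T_right.
Vertical: T_left sin 50° + T_right sin 72° = 1372.
Substituting the horizontal relation into the vertical equation gives 1.319 T_right = 1372, so T_right = 1040 N.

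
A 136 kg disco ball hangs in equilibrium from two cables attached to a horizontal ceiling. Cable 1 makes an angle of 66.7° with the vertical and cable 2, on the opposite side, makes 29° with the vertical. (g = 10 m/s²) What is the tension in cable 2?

T_2 ≈ 1260 N

Angles from the horizontal: cable 1 is 90° − 66.7° = 23.3°, cable 2 is 90° − 29° = 61°.
Weight W = 136 × 10 = 1360 N acts straight down.
Horizontal: T_1 cos 23.3° = T_2 cos 61°  →  T_1 = 0.5279 T_2.
Vertical: T_1 sin 23.3° + T_2 sin 61° = 1360.
Substituting the horizontal relation into the vertical equation gives 1.083 T_2 = 1360, so T_2 = 1255 N.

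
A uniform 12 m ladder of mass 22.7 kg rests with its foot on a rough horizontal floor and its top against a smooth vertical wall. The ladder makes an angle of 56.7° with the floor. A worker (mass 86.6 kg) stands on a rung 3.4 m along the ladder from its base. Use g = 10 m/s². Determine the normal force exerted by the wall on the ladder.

Torques about the foot: N_wall · 12 sin 56.7° = 22.7×10×6 cos 56.7° + 86.6×10×3.4 cos 56.7° → N_wall = 235.73 N.

N_wall ≈ 236 N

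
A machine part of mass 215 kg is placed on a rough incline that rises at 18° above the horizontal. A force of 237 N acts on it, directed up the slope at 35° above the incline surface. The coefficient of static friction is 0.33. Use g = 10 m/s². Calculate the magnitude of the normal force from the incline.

Axes along / perpendicular to the incline. W sin 18° = 664.4 N down-slope; W cos 18° = 2045 N into the surface.
Perpendicular: N = W cos 18° − P sin 35° = 2045 − 135.9 = 1909 N.
Along incline: P cos 35° + f = W sin 18° (friction acts up-slope) → f = 664.4 − 194.1 = 470.2 N.
|f| = 470.2 N ≤ μN = 629.9 N, so the machine part is indeed static.

N ≈ 1910 N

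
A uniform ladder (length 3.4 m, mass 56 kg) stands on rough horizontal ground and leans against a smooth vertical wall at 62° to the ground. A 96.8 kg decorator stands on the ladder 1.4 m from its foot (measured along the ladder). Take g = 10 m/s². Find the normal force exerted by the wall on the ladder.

N_wall ≈ 361 N

Torques about the foot: N_wall · 3.4 sin 62° = 56×10×1.7 cos 62° + 96.8×10×1.4 cos 62° → N_wall = 360.81 N.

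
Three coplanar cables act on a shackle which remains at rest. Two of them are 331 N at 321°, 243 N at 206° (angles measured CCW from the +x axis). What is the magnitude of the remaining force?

F ≈ 317 N

Sum the known components: ΣF_x = 38.83 N, ΣF_y = -314.8 N.
For equilibrium the remaining force must supply (−ΣF_x, −ΣF_y) = (-38.83, 314.8) N.
Magnitude = √((-38.83)² + (314.8)²) = 317.2 N; direction = atan2(314.8, -38.83) = 97.0°.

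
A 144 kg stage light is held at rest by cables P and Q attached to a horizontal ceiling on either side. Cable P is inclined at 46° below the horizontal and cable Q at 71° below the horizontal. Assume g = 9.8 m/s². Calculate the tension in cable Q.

Weight W = 144 × 9.8 = 1411 N acts straight down.
Horizontal: T_P cos 46° = T_Q cos 71°  →  T_P = 0.4687 T_Q.
Vertical: T_P sin 46° + T_Q sin 71° = 1411.
Substituting the horizontal relation into the vertical equation gives 1.283 T_Q = 1411, so T_Q = 1100 N.

T_Q ≈ 1100 N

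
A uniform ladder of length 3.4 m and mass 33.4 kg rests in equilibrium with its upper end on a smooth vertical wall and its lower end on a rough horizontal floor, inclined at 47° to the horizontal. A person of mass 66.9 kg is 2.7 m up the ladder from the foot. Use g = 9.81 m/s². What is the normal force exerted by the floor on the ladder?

N_floor ≈ 984 N

ΣF_y = 0: N_floor = 33.4×9.81 + 66.9×9.81 = 983.94 N.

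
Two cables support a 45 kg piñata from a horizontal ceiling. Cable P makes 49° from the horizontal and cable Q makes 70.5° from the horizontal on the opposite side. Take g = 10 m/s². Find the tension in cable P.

Weight W = 45 × 10 = 450 N acts straight down.
Horizontal: T_P cos 49° = T_Q cos 70.5°  →  T_Q = 1.965 T_P.
Vertical: T_P sin 49° + T_Q sin 70.5° = 450.
Substituting the horizontal relation into the vertical equation gives 2.607 T_P = 450, so T_P = 172.6 N.

T_P ≈ 173 N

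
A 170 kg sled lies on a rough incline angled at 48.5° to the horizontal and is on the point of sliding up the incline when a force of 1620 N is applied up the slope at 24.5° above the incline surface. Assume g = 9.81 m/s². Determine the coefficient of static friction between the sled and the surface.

On the verge of sliding up the incline, friction is at its maximum μN and acts down the slope.
Perpendicular to incline: N = W cos 48.5° − P sin 24.5° = 1105 − 671.8 = 433.2 N.
Along incline: P cos 24.5° − μN = W sin 48.5° → μ = −(W sin 48.5° − P cos 24.5°) / N = 0.5196.

μ ≈ 0.520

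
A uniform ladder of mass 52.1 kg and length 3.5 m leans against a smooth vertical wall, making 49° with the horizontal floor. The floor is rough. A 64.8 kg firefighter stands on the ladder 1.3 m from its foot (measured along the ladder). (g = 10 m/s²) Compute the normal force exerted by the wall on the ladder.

Torques about the foot: N_wall · 3.5 sin 49° = 52.1×10×1.75 cos 49° + 64.8×10×1.3 cos 49° → N_wall = 435.67 N.

N_wall ≈ 436 N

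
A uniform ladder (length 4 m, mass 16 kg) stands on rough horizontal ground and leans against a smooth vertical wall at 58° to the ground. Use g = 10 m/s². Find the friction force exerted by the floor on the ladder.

Torques about the foot: N_wall · 4 sin 58° = 16×10×2 cos 58° → N_wall = 49.99 N.
ΣF_x = 0: f_floor = N_wall = 49.99 N.

f ≈ 50 N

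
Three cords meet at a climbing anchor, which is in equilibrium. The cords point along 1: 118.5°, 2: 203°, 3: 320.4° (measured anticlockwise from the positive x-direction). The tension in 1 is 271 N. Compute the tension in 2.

T_2 ≈ 114 N

Resolve: ΣF_x = 271 cos 118.5° + T_2 cos 203° + T_3 cos 320.4° = 0.
        ΣF_y = 271 sin 118.5° + T_2 sin 203° + T_3 sin 320.4° = 0.
The known terms sum to (-129.3, 238.2) N, so -0.9205 T_2 + 0.7705 T_3 = 129.3 and -0.3907 T_2 − 0.6374 T_3 = -238.2.
Solving simultaneously: T_2 = 113.9 N, T_3 = 303.8 N.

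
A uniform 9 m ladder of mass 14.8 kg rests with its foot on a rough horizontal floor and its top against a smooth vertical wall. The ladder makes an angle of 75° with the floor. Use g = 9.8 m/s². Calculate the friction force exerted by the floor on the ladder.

f ≈ 19.4 N

Torques about the foot: N_wall · 9 sin 75° = 14.8×9.8×4.5 cos 75° → N_wall = 19.432 N.
ΣF_x = 0: f_floor = N_wall = 19.432 N.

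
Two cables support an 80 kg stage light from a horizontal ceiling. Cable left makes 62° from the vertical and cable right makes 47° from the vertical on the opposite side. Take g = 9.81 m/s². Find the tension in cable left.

Angles from the horizontal: cable left is 90° − 62° = 28°, cable right is 90° − 47° = 43°.
Weight W = 80 × 9.81 = 784.8 N acts straight down.
Horizontal: T_left cos 28° = T_right cos 43°  →  T_right = 1.207 T_left.
Vertical: T_left sin 28° + T_right sin 43° = 784.8.
Substituting the horizontal relation into the vertical equation gives 1.293 T_left = 784.8, so T_left = 607 N.

T_left ≈ 607 N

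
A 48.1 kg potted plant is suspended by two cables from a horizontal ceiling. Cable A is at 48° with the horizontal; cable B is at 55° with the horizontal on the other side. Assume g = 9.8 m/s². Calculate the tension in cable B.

Weight W = 48.1 × 9.8 = 471.4 N acts straight down.
Horizontal: T_A cos 48° = T_B cos 55°  →  T_A = 0.8572 T_B.
Vertical: T_A sin 48° + T_B sin 55° = 471.4.
Substituting the horizontal relation into the vertical equation gives 1.456 T_B = 471.4, so T_B = 323.7 N.

T_B ≈ 324 N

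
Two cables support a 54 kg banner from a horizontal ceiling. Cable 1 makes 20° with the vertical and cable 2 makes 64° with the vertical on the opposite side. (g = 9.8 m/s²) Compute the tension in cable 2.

Angles from the horizontal: cable 1 is 90° − 20° = 70°, cable 2 is 90° − 64° = 26°.
Weight W = 54 × 9.8 = 529.2 N acts straight down.
Horizontal: T_1 cos 70° = T_2 cos 26°  →  T_1 = 2.628 T_2.
Vertical: T_1 sin 70° + T_2 sin 26° = 529.2.
Substituting the horizontal relation into the vertical equation gives 2.908 T_2 = 529.2, so T_2 = 182 N.

T_2 ≈ 182 N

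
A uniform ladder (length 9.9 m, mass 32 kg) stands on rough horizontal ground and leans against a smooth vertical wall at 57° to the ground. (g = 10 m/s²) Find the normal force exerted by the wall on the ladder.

N_wall ≈ 104 N

Torques about the foot: N_wall · 9.9 sin 57° = 32×10×4.95 cos 57° → N_wall = 103.91 N.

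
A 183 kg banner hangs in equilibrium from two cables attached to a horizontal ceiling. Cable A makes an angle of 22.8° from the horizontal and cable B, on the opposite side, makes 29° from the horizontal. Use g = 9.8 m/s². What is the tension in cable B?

Weight W = 183 × 9.8 = 1793 N acts straight down.
Horizontal: T_A cos 22.8° = T_B cos 29°  →  T_A = 0.9488 T_B.
Vertical: T_A sin 22.8° + T_B sin 29° = 1793.
Substituting the horizontal relation into the vertical equation gives 0.8525 T_B = 1793, so T_B = 2104 N.

T_B ≈ 2100 N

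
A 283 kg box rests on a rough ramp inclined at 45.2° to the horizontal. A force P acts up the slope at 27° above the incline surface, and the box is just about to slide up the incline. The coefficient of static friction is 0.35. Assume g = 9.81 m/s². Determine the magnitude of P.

P ≈ 2530 N

On the verge of sliding up the incline, friction equals μN and acts down the slope.
Perpendicular: N + P sin 27° = W cos 45.2° = 1956 N.
Along incline: P cos 27° = W sin 45.2° + μN  with W sin 45.2° = 1970 N.
Solving the pair for P and N: P = 2528 N, N = 808.3 N (and f = μN = 282.9 N).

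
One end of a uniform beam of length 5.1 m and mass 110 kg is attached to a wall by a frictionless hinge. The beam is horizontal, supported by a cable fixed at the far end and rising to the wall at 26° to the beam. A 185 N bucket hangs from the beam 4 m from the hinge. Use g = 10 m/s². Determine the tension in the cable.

Take torques about the hinge: T sin 26° · 5.1 = 110×10×2.55 + 185×4 = 3545 N·m.
So T = 3545 / (0.4384 × 5.1) = 1585.6 N.

T ≈ 1590 N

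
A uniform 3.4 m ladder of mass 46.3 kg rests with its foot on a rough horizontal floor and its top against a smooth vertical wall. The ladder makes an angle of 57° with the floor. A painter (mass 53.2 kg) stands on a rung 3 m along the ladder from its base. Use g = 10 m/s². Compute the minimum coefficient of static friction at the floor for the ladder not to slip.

ΣF_y = 0: N_floor = 46.3×10 + 53.2×10 = 995 N.
Torques about the foot: N_wall · 3.4 sin 57° = 46.3×10×1.7 cos 57° + 53.2×10×3 cos 57° → N_wall = 455.18 N.
ΣF_x = 0: f_floor = N_wall = 455.18 N.
μ_min = f_floor / N_floor = 455.18 / 995 = 0.4575.

μ_min ≈ 0.457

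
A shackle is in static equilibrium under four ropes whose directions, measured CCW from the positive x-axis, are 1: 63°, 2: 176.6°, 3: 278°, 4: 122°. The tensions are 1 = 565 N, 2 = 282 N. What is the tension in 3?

T_3 ≈ 626 N

Resolve: ΣF_x = 565 cos 63° + 282 cos 176.6° + T_3 cos 278° + T_4 cos 122° = 0.
        ΣF_y = 565 sin 63° + 282 sin 176.6° + T_3 sin 278° + T_4 sin 122° = 0.
The known terms sum to (-25, 520.1) N, so 0.1392 T_3 − 0.5299 T_4 = 25 and -0.9903 T_3 + 0.8480 T_4 = -520.1.
Solving simultaneously: T_3 = 625.5 N, T_4 = 117.1 N.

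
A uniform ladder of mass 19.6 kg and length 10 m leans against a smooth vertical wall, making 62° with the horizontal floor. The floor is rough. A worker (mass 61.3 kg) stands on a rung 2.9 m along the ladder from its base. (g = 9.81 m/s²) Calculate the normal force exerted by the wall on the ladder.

N_wall ≈ 144 N

Torques about the foot: N_wall · 10 sin 62° = 19.6×9.81×5 cos 62° + 61.3×9.81×2.9 cos 62° → N_wall = 143.84 N.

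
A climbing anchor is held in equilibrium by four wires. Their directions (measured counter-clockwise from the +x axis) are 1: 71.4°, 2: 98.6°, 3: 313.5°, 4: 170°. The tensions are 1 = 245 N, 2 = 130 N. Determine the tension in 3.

T_3 ≈ 614 N

Resolve: ΣF_x = 245 cos 71.4° + 130 cos 98.6° + T_3 cos 313.5° + T_4 cos 170° = 0.
        ΣF_y = 245 sin 71.4° + 130 sin 98.6° + T_3 sin 313.5° + T_4 sin 170° = 0.
The known terms sum to (58.71, 360.7) N, so 0.6884 T_3 − 0.9848 T_4 = -58.71 and -0.7254 T_3 + 0.1736 T_4 = -360.7.
Solving simultaneously: T_3 = 614.4 N, T_4 = 489.1 N.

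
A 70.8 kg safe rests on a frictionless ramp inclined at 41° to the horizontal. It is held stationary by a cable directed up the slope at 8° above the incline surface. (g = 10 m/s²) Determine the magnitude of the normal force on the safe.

N ≈ 469 N

Take axes along and perpendicular to the incline. Weight components: W sin 41° = 464.5 N down-slope, W cos 41° = 534.3 N into the surface.
Along incline: T cos 8° = W sin 41° → T = 469.1 N.
Perpendicular: N = W cos 41° − T sin 8° = 469.1 N.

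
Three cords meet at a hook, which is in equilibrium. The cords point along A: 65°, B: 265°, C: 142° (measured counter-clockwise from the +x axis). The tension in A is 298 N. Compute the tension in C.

T_C ≈ 122 N

Resolve: ΣF_x = 298 cos 65° + T_B cos 265° + T_C cos 142° = 0.
        ΣF_y = 298 sin 65° + T_B sin 265° + T_C sin 142° = 0.
The known terms sum to (125.9, 270.1) N, so -0.0872 T_B − 0.7880 T_C = -125.9 and -0.9962 T_B + 0.6157 T_C = -270.1.
Solving simultaneously: T_B = 346.2 N, T_C = 121.5 N.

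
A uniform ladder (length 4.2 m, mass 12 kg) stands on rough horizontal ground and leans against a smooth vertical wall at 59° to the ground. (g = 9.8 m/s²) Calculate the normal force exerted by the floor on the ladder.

N_floor ≈ 118 N

ΣF_y = 0: N_floor = 12×9.8 = 117.6 N.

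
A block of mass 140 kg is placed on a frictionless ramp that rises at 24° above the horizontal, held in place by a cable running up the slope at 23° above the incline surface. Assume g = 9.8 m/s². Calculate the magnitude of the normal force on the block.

Take axes along and perpendicular to the incline. Weight components: W sin 24° = 558 N down-slope, W cos 24° = 1253 N into the surface.
Along incline: T cos 23° = W sin 24° → T = 606.2 N.
Perpendicular: N = W cos 24° − T sin 23° = 1017 N.

N ≈ 1020 N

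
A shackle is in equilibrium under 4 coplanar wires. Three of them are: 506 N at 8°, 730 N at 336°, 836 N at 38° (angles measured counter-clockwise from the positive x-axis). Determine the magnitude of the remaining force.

F ≈ 1850 N

Sum the known components: ΣF_x = 1827 N, ΣF_y = 288.2 N.
For equilibrium the remaining force must supply (−ΣF_x, −ΣF_y) = (-1827, -288.2) N.
Magnitude = √((-1827)² + (-288.2)²) = 1849 N; direction = atan2(-288.2, -1827) = 189.0°.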